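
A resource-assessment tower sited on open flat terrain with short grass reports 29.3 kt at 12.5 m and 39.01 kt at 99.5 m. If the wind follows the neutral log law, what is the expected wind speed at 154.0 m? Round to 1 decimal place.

41.1 kt

Log law: V ∝ ln(z/z₀). From the pair, with r = V₁/V₂ = 0.75109,
ln z₀ = (ln z₁ − r·ln z₂)/(1 − r) = (2.5257 − 0.75109×4.6002)/0.24891 = -3.7339 → z₀ = 0.02390 m
V₃ = V₁ · ln(z₃/z₀)/ln(z₁/z₀) = 29.3 × 8.7708/6.2596 = 41.0546 kt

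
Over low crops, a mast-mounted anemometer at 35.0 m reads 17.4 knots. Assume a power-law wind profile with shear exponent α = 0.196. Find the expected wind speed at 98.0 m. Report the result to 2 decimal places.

Power-law profile: V₂ = V₁ · (z₂/z₁)^α
V₂ = 17.4 × (98.0/35.0)^0.196 = 17.4 × (2.8000)^0.196
    = 17.4 × 1.2236 = 21.2908 knots

21.29 knots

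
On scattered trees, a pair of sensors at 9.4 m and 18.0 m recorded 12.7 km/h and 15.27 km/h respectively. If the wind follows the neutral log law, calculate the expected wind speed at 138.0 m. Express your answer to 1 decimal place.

Log law: V ∝ ln(z/z₀). From the pair, with r = V₁/V₂ = 0.83170,
ln z₀ = (ln z₁ − r·ln z₂)/(1 − r) = (2.2407 − 0.83170×2.8904)/0.16830 = -0.9697 → z₀ = 0.3792 m
V₃ = V₁ · ln(z₃/z₀)/ln(z₁/z₀) = 12.7 × 5.8969/3.2104 = 23.3277 km/h

23.3 km/h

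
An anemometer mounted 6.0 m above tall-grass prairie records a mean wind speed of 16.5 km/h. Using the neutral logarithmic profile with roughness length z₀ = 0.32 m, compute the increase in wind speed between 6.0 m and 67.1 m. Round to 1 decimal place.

Log law: V₂ = V₁ · ln(z₂/z₀)/ln(z₁/z₀) = 16.5 × 5.3456/2.9312 = 30.0911 km/h
ΔV = 30.0911 − 16.5 = 13.5911 km/h

13.6 km/h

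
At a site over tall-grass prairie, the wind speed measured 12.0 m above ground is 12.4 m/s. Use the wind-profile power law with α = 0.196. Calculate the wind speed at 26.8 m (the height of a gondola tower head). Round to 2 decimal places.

Power-law profile: V₂ = V₁ · (z₂/z₁)^α
V₂ = 12.4 × (26.8/12.0)^0.196 = 12.4 × (2.2333)^0.196
    = 12.4 × 1.1706 = 14.5150 m/s

14.51 m/s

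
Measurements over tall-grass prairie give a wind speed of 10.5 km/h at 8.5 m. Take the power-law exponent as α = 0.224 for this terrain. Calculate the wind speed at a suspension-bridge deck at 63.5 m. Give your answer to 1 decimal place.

Power-law profile: V₂ = V₁ · (z₂/z₁)^α
V₂ = 10.5 × (63.5/8.5)^0.224 = 10.5 × (7.4706)^0.224
    = 10.5 × 1.5690 = 16.4748 km/h

16.5 km/h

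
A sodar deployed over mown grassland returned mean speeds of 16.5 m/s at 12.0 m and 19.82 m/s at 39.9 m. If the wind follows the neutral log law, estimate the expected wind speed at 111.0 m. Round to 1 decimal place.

22.6 m/s

Log law: V ∝ ln(z/z₀). From the pair, with r = V₁/V₂ = 0.83249,
ln z₀ = (ln z₁ − r·ln z₂)/(1 − r) = (2.4849 − 0.83249×3.6864)/0.16751 = -3.4863 → z₀ = 0.03062 m
V₃ = V₁ · ln(z₃/z₀)/ln(z₁/z₀) = 16.5 × 8.1958/5.9712 = 22.6473 m/s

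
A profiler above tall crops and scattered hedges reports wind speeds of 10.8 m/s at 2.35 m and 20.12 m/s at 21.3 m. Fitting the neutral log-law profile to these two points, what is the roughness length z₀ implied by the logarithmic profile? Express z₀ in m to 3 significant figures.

z₀ ≈ 0.183 m

Log law: V(z) ∝ ln(z/z₀). With r = V₁/V₂ = 10.8/20.12 = 0.53678,
r · ln(z₂/z₀) = ln(z₁/z₀) ⇒ ln z₀ = (ln z₁ − r·ln z₂)/(1 − r)
ln z₀ = (0.85442 − 0.53678×3.05871) / 0.46322 = -1.6999
z₀ = exp(-1.6999) = 0.1827 m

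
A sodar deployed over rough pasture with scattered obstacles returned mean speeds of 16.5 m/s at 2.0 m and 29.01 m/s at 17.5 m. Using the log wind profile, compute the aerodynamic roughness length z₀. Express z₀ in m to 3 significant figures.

z₀ ≈ 0.114 m

Log law: V(z) ∝ ln(z/z₀). With r = V₁/V₂ = 16.5/29.01 = 0.56877,
r · ln(z₂/z₀) = ln(z₁/z₀) ⇒ ln z₀ = (ln z₁ − r·ln z₂)/(1 − r)
ln z₀ = (0.69315 − 0.56877×2.86220) / 0.43123 = -2.1677
z₀ = exp(-2.1677) = 0.1144 m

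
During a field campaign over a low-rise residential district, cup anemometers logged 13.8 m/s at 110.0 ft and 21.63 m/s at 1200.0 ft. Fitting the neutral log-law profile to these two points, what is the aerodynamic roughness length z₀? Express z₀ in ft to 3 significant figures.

Log law: V(z) ∝ ln(z/z₀). With r = V₁/V₂ = 13.8/21.63 = 0.63800,
r · ln(z₂/z₀) = ln(z₁/z₀) ⇒ ln z₀ = (ln z₁ − r·ln z₂)/(1 − r)
ln z₀ = (4.70048 − 0.63800×7.09008) / 0.36200 = 0.4889
z₀ = exp(0.4889) = 1.631 ft

z₀ ≈ 1.63 ft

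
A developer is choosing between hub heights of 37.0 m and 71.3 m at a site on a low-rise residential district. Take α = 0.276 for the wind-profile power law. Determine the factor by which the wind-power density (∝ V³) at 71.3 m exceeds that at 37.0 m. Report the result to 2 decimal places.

Speed ratio: V_B/V_A = (z_B/z_A)^α = (71.3/37.0)^0.276 = (1.9270)^0.276 = 1.19848
Power-density ratio: P_B/P_A = (V_B/V_A)³ = (1.19848)³ = 1.72142

1.72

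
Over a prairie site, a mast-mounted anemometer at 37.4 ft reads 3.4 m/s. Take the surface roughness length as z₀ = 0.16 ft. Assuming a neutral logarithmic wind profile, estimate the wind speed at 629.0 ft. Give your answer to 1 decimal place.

5.2 m/s

Log law: V(z) ∝ ln(z/z₀), so V₂/V₁ = ln(z₂/z₀) / ln(z₁/z₀).
ln(629.0/0.16) = 8.2767, ln(37.4/0.16) = 5.4543
V₂ = 3.4 × 8.2767/5.4543 = 3.4 × 1.5175 = 5.1594 m/s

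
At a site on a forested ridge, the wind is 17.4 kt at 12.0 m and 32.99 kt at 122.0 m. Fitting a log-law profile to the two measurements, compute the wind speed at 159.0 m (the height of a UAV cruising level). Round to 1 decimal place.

Log law: V ∝ ln(z/z₀). From the pair, with r = V₁/V₂ = 0.52743,
ln z₀ = (ln z₁ − r·ln z₂)/(1 − r) = (2.4849 − 0.52743×4.8040)/0.47257 = -0.1035 → z₀ = 0.9017 m
V₃ = V₁ · ln(z₃/z₀)/ln(z₁/z₀) = 17.4 × 5.1724/2.5884 = 34.7706 kt

34.8 kt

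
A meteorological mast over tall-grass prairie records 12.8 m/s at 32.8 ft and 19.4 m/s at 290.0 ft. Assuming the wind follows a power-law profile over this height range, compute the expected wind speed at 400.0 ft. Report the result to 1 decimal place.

First find α: α = ln(V₂/V₁)/ln(z₂/z₁) = ln(19.4/12.8)/ln(290.0/32.8) = 0.41583/2.17945 = 0.1908
Extrapolate from 290.0 ft to 400.0 ft: V₃ = 19.4 × (400.0/290.0)^0.1908 = 19.4 × 1.0633 = 20.6276 m/s

20.6 m/s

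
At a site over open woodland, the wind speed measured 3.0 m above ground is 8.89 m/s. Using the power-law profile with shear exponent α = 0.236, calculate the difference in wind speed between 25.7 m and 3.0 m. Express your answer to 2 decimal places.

Power law: V₂ = V₁ · (z₂/z₁)^α = 8.89 × (8.5667)^0.236 = 14.7586 m/s
ΔV = 14.7586 − 8.89 = 5.8686 m/s

5.87 m/s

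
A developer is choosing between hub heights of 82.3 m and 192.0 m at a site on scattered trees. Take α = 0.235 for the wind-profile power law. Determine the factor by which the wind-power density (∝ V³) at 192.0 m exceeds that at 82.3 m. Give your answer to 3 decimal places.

1.817

Speed ratio: V_B/V_A = (z_B/z_A)^α = (192.0/82.3)^0.235 = (2.3329)^0.235 = 1.22027
Power-density ratio: P_B/P_A = (V_B/V_A)³ = (1.22027)³ = 1.81707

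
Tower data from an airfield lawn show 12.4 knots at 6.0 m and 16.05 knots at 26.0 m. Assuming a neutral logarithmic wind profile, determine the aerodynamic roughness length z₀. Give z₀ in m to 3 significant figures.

z₀ ≈ 0.0412 m

Log law: V(z) ∝ ln(z/z₀). With r = V₁/V₂ = 12.4/16.05 = 0.77259,
r · ln(z₂/z₀) = ln(z₁/z₀) ⇒ ln z₀ = (ln z₁ − r·ln z₂)/(1 − r)
ln z₀ = (1.79176 − 0.77259×3.25810) / 0.22741 = -3.1898
z₀ = exp(-3.1898) = 0.04118 m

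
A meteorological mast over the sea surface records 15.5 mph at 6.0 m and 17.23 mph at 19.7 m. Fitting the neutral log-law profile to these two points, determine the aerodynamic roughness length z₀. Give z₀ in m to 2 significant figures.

z₀ ≈ 0.00014 m

Log law: V(z) ∝ ln(z/z₀). With r = V₁/V₂ = 15.5/17.23 = 0.89959,
r · ln(z₂/z₀) = ln(z₁/z₀) ⇒ ln z₀ = (ln z₁ − r·ln z₂)/(1 − r)
ln z₀ = (1.79176 − 0.89959×2.98062) / 0.10041 = -8.8599
z₀ = exp(-8.8599) = 0.0001420 m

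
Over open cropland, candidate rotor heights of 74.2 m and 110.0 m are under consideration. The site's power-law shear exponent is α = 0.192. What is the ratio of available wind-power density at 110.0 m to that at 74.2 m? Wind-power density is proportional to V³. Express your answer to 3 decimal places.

1.255

Speed ratio: V_B/V_A = (z_B/z_A)^α = (110.0/74.2)^0.192 = (1.4825)^0.192 = 1.07852
Power-density ratio: P_B/P_A = (V_B/V_A)³ = (1.07852)³ = 1.25455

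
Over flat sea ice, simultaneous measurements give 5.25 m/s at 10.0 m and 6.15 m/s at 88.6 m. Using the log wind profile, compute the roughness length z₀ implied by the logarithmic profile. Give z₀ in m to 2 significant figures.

Log law: V(z) ∝ ln(z/z₀). With r = V₁/V₂ = 5.25/6.15 = 0.85366,
r · ln(z₂/z₀) = ln(z₁/z₀) ⇒ ln z₀ = (ln z₁ − r·ln z₂)/(1 − r)
ln z₀ = (2.30259 − 0.85366×4.48413) / 0.14634 = -10.4231
z₀ = exp(-10.4231) = 0.00002974 m

z₀ ≈ 0.000030 m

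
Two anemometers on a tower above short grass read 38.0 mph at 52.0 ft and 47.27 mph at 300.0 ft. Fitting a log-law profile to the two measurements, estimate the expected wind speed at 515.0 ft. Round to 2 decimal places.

50.13 mph

Log law: V ∝ ln(z/z₀). From the pair, with r = V₁/V₂ = 0.80389,
ln z₀ = (ln z₁ − r·ln z₂)/(1 − r) = (3.9512 − 0.80389×5.7038)/0.19611 = -3.2328 → z₀ = 0.03945 ft
V₃ = V₁ · ln(z₃/z₀)/ln(z₁/z₀) = 38.0 × 9.4770/7.1841 = 50.1283 mph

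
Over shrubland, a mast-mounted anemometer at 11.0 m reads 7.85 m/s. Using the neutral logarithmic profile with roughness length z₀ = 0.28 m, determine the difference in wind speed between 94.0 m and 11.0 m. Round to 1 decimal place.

Log law: V₂ = V₁ · ln(z₂/z₀)/ln(z₁/z₀) = 7.85 × 5.8163/3.6709 = 12.4379 m/s
ΔV = 12.4379 − 7.85 = 4.5879 m/s

4.6 m/s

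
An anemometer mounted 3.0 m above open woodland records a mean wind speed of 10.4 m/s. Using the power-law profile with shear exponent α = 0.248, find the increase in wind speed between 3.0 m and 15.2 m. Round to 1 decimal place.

5.2 m/s

Power law: V₂ = V₁ · (z₂/z₁)^α = 10.4 × (5.0667)^0.248 = 15.5527 m/s
ΔV = 15.5527 − 10.4 = 5.1527 m/s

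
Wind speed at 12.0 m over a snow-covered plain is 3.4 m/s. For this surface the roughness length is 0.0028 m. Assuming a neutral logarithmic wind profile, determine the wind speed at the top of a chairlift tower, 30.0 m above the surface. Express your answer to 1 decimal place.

Log law: V(z) ∝ ln(z/z₀), so V₂/V₁ = ln(z₂/z₀) / ln(z₁/z₀).
ln(30.0/0.0028) = 9.2793, ln(12.0/0.0028) = 8.3630
V₂ = 3.4 × 9.2793/8.3630 = 3.4 × 1.1096 = 3.7725 m/s

3.8 m/s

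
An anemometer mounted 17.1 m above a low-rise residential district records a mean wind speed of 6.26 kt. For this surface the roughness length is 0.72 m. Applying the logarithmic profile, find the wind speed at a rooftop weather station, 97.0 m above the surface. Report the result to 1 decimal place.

9.7 kt

Log law: V(z) ∝ ln(z/z₀), so V₂/V₁ = ln(z₂/z₀) / ln(z₁/z₀).
ln(97.0/0.72) = 4.9032, ln(17.1/0.72) = 3.1676
V₂ = 6.26 × 4.9032/3.1676 = 6.26 × 1.5479 = 9.6901 kt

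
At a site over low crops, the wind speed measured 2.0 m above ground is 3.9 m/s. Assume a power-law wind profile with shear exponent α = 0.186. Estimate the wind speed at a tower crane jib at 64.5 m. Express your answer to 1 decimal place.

Power-law profile: V₂ = V₁ · (z₂/z₁)^α
V₂ = 3.9 × (64.5/2.0)^0.186 = 3.9 × (32.2500)^0.186
    = 3.9 × 1.9080 = 7.4413 m/s

7.4 m/s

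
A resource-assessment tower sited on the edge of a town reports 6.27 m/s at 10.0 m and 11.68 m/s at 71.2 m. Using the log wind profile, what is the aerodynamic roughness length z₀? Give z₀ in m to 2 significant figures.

z₀ ≈ 1.0 m

Log law: V(z) ∝ ln(z/z₀). With r = V₁/V₂ = 6.27/11.68 = 0.53682,
r · ln(z₂/z₀) = ln(z₁/z₀) ⇒ ln z₀ = (ln z₁ − r·ln z₂)/(1 − r)
ln z₀ = (2.30259 − 0.53682×4.26549) / 0.46318 = 0.0276
z₀ = exp(0.0276) = 1.028 m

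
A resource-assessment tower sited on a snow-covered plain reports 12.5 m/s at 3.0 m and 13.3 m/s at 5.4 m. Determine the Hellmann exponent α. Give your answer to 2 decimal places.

α ≈ 0.11

Power law: V₂/V₁ = (z₂/z₁)^α ⇒ α = ln(V₂/V₁) / ln(z₂/z₁)
α = ln(13.3/12.5) / ln(5.4/3.0) = ln(1.0640) / ln(1.8000)
  = 0.06204 / 0.58779 = 0.10554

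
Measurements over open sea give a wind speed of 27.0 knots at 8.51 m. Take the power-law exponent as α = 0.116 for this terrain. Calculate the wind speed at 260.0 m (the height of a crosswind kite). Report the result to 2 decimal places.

Power-law profile: V₂ = V₁ · (z₂/z₁)^α
V₂ = 27.0 × (260.0/8.51)^0.116 = 27.0 × (30.5523)^0.116
    = 27.0 × 1.4868 = 40.1448 knots

40.14 knots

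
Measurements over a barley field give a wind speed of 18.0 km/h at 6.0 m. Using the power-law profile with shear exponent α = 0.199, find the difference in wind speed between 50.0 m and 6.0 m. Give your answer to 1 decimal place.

Power law: V₂ = V₁ · (z₂/z₁)^α = 18.0 × (8.3333)^0.199 = 27.4483 km/h
ΔV = 27.4483 − 18.0 = 9.4483 km/h

9.4 km/h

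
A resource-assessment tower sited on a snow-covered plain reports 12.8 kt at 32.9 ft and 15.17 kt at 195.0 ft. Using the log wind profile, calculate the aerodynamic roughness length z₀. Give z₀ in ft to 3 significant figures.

Log law: V(z) ∝ ln(z/z₀). With r = V₁/V₂ = 12.8/15.17 = 0.84377,
r · ln(z₂/z₀) = ln(z₁/z₀) ⇒ ln z₀ = (ln z₁ − r·ln z₂)/(1 − r)
ln z₀ = (3.49347 − 0.84377×5.27300) / 0.15623 = -6.1175
z₀ = exp(-6.1175) = 0.002204 ft

z₀ ≈ 0.00220 ft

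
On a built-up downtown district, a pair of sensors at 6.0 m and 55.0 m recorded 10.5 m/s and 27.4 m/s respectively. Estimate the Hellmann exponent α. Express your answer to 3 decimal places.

Power law: V₂/V₁ = (z₂/z₁)^α ⇒ α = ln(V₂/V₁) / ln(z₂/z₁)
α = ln(27.4/10.5) / ln(55.0/6.0) = ln(2.6095) / ln(9.1667)
  = 0.95917 / 2.21557 = 0.43292

α ≈ 0.433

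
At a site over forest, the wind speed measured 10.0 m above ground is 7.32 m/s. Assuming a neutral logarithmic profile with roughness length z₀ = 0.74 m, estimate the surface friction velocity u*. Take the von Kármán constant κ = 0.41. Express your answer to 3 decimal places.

Log law: V(z) = (u*/κ) · ln(z/z₀) ⇒ u* = κ · V / ln(z/z₀)
u* = 0.41 × 7.32 / ln(10.0/0.74) = 0.41 × 7.32 / 2.6037
   = 3.0012 / 2.6037 = 1.1527 m/s

u* ≈ 1.153 m/s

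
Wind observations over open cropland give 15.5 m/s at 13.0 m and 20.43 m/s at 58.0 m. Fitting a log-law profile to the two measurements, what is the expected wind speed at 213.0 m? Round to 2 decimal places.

24.72 m/s

Log law: V ∝ ln(z/z₀). From the pair, with r = V₁/V₂ = 0.75869,
ln z₀ = (ln z₁ − r·ln z₂)/(1 − r) = (2.5649 − 0.75869×4.0604)/0.24131 = -2.1369 → z₀ = 0.1180 m
V₃ = V₁ · ln(z₃/z₀)/ln(z₁/z₀) = 15.5 × 7.4982/4.7019 = 24.7183 m/s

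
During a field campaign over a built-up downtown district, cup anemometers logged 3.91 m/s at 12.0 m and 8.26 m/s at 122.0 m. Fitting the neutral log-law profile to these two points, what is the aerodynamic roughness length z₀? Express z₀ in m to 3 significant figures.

z₀ ≈ 1.49 m

Log law: V(z) ∝ ln(z/z₀). With r = V₁/V₂ = 3.91/8.26 = 0.47337,
r · ln(z₂/z₀) = ln(z₁/z₀) ⇒ ln z₀ = (ln z₁ − r·ln z₂)/(1 − r)
ln z₀ = (2.48491 − 0.47337×4.80402) / 0.52663 = 0.4004
z₀ = exp(0.4004) = 1.492 m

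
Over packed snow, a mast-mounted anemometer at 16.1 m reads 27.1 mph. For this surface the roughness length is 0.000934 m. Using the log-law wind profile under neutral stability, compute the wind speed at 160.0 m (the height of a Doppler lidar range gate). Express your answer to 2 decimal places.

33.48 mph

Log law: V(z) ∝ ln(z/z₀), so V₂/V₁ = ln(z₂/z₀) / ln(z₁/z₀).
ln(160.0/0.000934) = 12.0512, ln(16.1/0.000934) = 9.7549
V₂ = 27.1 × 12.0512/9.7549 = 27.1 × 1.2354 = 33.4795 mph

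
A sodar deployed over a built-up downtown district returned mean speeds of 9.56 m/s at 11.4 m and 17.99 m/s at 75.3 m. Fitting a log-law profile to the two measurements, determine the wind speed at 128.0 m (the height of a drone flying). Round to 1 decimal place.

20.4 m/s

Log law: V ∝ ln(z/z₀). From the pair, with r = V₁/V₂ = 0.53141,
ln z₀ = (ln z₁ − r·ln z₂)/(1 − r) = (2.4336 − 0.53141×4.3215)/0.46859 = 0.2927 → z₀ = 1.340 m
V₃ = V₁ · ln(z₃/z₀)/ln(z₁/z₀) = 9.56 × 4.5593/2.1409 = 20.3591 m/s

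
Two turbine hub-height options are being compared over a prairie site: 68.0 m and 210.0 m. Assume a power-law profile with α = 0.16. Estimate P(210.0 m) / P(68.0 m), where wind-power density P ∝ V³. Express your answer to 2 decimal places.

Speed ratio: V_B/V_A = (z_B/z_A)^α = (210.0/68.0)^0.16 = (3.0882)^0.16 = 1.19772
Power-density ratio: P_B/P_A = (V_B/V_A)³ = (1.19772)³ = 1.71815

1.72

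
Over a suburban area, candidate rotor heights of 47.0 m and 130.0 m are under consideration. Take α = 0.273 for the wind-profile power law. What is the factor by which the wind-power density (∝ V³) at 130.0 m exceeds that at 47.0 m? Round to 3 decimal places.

2.301

Speed ratio: V_B/V_A = (z_B/z_A)^α = (130.0/47.0)^0.273 = (2.7660)^0.273 = 1.32015
Power-density ratio: P_B/P_A = (V_B/V_A)³ = (1.32015)³ = 2.30076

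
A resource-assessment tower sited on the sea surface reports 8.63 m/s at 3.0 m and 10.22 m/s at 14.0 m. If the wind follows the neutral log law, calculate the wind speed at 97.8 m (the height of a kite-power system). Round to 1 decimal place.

12.2 m/s

Log law: V ∝ ln(z/z₀). From the pair, with r = V₁/V₂ = 0.84442,
ln z₀ = (ln z₁ − r·ln z₂)/(1 − r) = (1.0986 − 0.84442×2.6391)/0.15558 = -7.2624 → z₀ = 0.0007014 m
V₃ = V₁ · ln(z₃/z₀)/ln(z₁/z₀) = 8.63 × 11.8453/8.3610 = 12.2264 m/s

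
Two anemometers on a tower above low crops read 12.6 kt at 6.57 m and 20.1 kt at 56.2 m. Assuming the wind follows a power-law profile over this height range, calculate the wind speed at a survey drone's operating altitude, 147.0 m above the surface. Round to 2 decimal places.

First find α: α = ln(V₂/V₁)/ln(z₂/z₁) = ln(20.1/12.6)/ln(56.2/6.57) = 0.46702/2.14640 = 0.2176
Extrapolate from 56.2 m to 147.0 m: V₃ = 20.1 × (147.0/56.2)^0.2176 = 20.1 × 1.2327 = 24.7774 kt

24.78 kt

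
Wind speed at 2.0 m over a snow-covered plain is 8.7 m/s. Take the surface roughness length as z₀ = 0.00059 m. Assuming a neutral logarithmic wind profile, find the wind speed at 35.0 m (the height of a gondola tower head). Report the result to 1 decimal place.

11.8 m/s

Log law: V(z) ∝ ln(z/z₀), so V₂/V₁ = ln(z₂/z₀) / ln(z₁/z₀).
ln(35.0/0.00059) = 10.9907, ln(2.0/0.00059) = 8.1285
V₂ = 8.7 × 10.9907/8.1285 = 8.7 × 1.3521 = 11.7634 m/s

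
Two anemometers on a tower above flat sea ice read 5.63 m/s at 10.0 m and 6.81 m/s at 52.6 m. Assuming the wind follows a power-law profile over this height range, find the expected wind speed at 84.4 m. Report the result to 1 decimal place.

First find α: α = ln(V₂/V₁)/ln(z₂/z₁) = ln(6.81/5.63)/ln(52.6/10.0) = 0.19028/1.66013 = 0.1146
Extrapolate from 52.6 m to 84.4 m: V₃ = 6.81 × (84.4/52.6)^0.1146 = 6.81 × 1.0557 = 7.1893 m/s

7.2 m/s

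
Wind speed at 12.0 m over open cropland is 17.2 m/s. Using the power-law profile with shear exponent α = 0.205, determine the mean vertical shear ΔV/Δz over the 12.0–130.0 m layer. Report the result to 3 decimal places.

Power law: V₂ = V₁ · (z₂/z₁)^α = 17.2 × (10.8333)^0.205 = 28.0320 m/s
ΔV/Δz = (28.0320 − 17.2)/(130.0 − 12.0) = 10.8320/118.0000 = 0.09180 m/s/m

0.092 m/s/m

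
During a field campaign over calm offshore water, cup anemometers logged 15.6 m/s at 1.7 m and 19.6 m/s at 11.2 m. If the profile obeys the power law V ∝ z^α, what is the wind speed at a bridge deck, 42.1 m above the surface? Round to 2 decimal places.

First find α: α = ln(V₂/V₁)/ln(z₂/z₁) = ln(19.6/15.6)/ln(11.2/1.7) = 0.22826/1.88529 = 0.1211
Extrapolate from 11.2 m to 42.1 m: V₃ = 19.6 × (42.1/11.2)^0.1211 = 19.6 × 1.1739 = 23.0081 m/s

23.01 m/s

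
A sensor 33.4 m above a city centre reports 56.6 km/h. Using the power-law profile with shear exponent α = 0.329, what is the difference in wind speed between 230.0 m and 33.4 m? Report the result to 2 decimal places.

50.19 km/h

Power law: V₂ = V₁ · (z₂/z₁)^α = 56.6 × (6.8862)^0.329 = 106.7855 km/h
ΔV = 106.7855 − 56.6 = 50.1855 km/h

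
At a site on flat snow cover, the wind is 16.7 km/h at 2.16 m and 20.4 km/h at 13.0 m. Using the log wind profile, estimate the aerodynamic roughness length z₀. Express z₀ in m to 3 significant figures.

z₀ ≈ 0.000655 m

Log law: V(z) ∝ ln(z/z₀). With r = V₁/V₂ = 16.7/20.4 = 0.81863,
r · ln(z₂/z₀) = ln(z₁/z₀) ⇒ ln z₀ = (ln z₁ − r·ln z₂)/(1 − r)
ln z₀ = (0.77011 − 0.81863×2.56495) / 0.18137 = -7.3309
z₀ = exp(-7.3309) = 0.0006550 m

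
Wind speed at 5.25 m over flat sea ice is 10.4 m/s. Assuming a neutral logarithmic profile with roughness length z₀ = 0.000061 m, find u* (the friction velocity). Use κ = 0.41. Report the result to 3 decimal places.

u* ≈ 0.375 m/s

Log law: V(z) = (u*/κ) · ln(z/z₀) ⇒ u* = κ · V / ln(z/z₀)
u* = 0.41 × 10.4 / ln(5.25/0.000061) = 0.41 × 10.4 / 11.3629
   = 4.2640 / 11.3629 = 0.3753 m/s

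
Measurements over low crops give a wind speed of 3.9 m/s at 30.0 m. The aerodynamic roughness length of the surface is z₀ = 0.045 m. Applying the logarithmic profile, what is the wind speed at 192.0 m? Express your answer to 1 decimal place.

Log law: V(z) ∝ ln(z/z₀), so V₂/V₁ = ln(z₂/z₀) / ln(z₁/z₀).
ln(192.0/0.045) = 8.3586, ln(30.0/0.045) = 6.5023
V₂ = 3.9 × 8.3586/6.5023 = 3.9 × 1.2855 = 5.0134 m/s

5.0 m/s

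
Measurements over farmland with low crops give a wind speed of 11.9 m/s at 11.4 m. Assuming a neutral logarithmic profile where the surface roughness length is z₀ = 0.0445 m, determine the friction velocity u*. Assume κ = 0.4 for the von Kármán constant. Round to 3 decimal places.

Log law: V(z) = (u*/κ) · ln(z/z₀) ⇒ u* = κ · V / ln(z/z₀)
u* = 0.4 × 11.9 / ln(11.4/0.0445) = 0.4 × 11.9 / 5.5459
   = 4.7600 / 5.5459 = 0.8583 m/s

u* ≈ 0.858 m/s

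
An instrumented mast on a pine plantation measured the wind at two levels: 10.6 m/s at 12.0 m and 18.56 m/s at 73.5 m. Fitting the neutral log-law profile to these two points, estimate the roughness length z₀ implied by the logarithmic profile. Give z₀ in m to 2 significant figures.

Log law: V(z) ∝ ln(z/z₀). With r = V₁/V₂ = 10.6/18.56 = 0.57112,
r · ln(z₂/z₀) = ln(z₁/z₀) ⇒ ln z₀ = (ln z₁ − r·ln z₂)/(1 − r)
ln z₀ = (2.48491 − 0.57112×4.29729) / 0.42888 = 0.0714
z₀ = exp(0.0714) = 1.074 m

z₀ ≈ 1.1 m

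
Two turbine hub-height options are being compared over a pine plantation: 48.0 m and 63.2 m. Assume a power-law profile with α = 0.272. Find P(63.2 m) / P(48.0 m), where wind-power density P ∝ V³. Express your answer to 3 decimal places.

1.252

Speed ratio: V_B/V_A = (z_B/z_A)^α = (63.2/48.0)^0.272 = (1.3167)^0.272 = 1.07770
Power-density ratio: P_B/P_A = (V_B/V_A)³ = (1.07770)³ = 1.25168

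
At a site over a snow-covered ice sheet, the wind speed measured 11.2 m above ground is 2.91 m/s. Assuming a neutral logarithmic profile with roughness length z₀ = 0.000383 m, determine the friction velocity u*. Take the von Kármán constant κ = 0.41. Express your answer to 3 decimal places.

u* ≈ 0.116 m/s

Log law: V(z) = (u*/κ) · ln(z/z₀) ⇒ u* = κ · V / ln(z/z₀)
u* = 0.41 × 2.91 / ln(11.2/0.000383) = 0.41 × 2.91 / 10.2834
   = 1.1931 / 10.2834 = 0.1160 m/s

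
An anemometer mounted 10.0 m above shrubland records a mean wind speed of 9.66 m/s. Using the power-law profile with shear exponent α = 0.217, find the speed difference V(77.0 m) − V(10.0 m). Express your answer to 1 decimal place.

Power law: V₂ = V₁ · (z₂/z₁)^α = 9.66 × (7.7000)^0.217 = 15.0434 m/s
ΔV = 15.0434 − 9.66 = 5.3834 m/s

5.4 m/s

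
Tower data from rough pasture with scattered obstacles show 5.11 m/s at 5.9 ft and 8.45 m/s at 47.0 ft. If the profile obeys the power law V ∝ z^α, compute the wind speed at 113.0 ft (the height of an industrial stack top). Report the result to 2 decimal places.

10.45 m/s

First find α: α = ln(V₂/V₁)/ln(z₂/z₁) = ln(8.45/5.11)/ln(47.0/5.9) = 0.50297/2.07520 = 0.2424
Extrapolate from 47.0 ft to 113.0 ft: V₃ = 8.45 × (113.0/47.0)^0.2424 = 8.45 × 1.2369 = 10.4519 m/s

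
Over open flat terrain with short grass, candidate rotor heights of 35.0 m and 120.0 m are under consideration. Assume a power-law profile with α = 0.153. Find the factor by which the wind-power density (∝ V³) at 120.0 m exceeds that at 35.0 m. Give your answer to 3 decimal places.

1.760

Speed ratio: V_B/V_A = (z_B/z_A)^α = (120.0/35.0)^0.153 = (3.4286)^0.153 = 1.20746
Power-density ratio: P_B/P_A = (V_B/V_A)³ = (1.20746)³ = 1.76042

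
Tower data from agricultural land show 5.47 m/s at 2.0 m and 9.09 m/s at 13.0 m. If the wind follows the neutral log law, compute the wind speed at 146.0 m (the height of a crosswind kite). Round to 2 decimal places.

13.77 m/s

Log law: V ∝ ln(z/z₀). From the pair, with r = V₁/V₂ = 0.60176,
ln z₀ = (ln z₁ − r·ln z₂)/(1 − r) = (0.6931 − 0.60176×2.5649)/0.39824 = -2.1352 → z₀ = 0.1182 m
V₃ = V₁ · ln(z₃/z₀)/ln(z₁/z₀) = 5.47 × 7.1188/2.8284 = 13.7676 m/s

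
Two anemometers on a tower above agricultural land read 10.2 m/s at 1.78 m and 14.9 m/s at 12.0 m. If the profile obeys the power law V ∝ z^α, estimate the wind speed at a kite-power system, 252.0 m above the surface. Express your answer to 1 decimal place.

27.3 m/s

First find α: α = ln(V₂/V₁)/ln(z₂/z₁) = ln(14.9/10.2)/ln(12.0/1.78) = 0.37897/1.90829 = 0.1986
Extrapolate from 12.0 m to 252.0 m: V₃ = 14.9 × (252.0/12.0)^0.1986 = 14.9 × 1.8306 = 27.2753 m/s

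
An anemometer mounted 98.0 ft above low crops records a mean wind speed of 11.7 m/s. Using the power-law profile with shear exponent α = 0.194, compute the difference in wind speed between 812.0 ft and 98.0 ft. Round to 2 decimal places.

Power law: V₂ = V₁ · (z₂/z₁)^α = 11.7 × (8.2857)^0.194 = 17.6336 m/s
ΔV = 17.6336 − 11.7 = 5.9336 m/s

5.93 m/s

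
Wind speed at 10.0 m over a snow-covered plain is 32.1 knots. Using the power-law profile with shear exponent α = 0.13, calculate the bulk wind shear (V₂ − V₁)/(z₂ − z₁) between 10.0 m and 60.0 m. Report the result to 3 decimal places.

0.168 knots/m

Power law: V₂ = V₁ · (z₂/z₁)^α = 32.1 × (6.0000)^0.13 = 40.5196 knots
ΔV/Δz = (40.5196 − 32.1)/(60.0 − 10.0) = 8.4196/50.0000 = 0.16839 knots/m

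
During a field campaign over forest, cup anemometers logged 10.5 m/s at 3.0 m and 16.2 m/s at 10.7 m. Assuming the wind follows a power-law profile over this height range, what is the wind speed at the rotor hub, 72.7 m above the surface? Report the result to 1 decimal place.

31.1 m/s

First find α: α = ln(V₂/V₁)/ln(z₂/z₁) = ln(16.2/10.5)/ln(10.7/3.0) = 0.43364/1.27163 = 0.3410
Extrapolate from 10.7 m to 72.7 m: V₃ = 16.2 × (72.7/10.7)^0.3410 = 16.2 × 1.9221 = 31.1376 m/s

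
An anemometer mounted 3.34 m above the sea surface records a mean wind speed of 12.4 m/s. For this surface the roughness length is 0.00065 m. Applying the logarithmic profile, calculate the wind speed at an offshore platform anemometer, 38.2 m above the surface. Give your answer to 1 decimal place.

Log law: V(z) ∝ ln(z/z₀), so V₂/V₁ = ln(z₂/z₀) / ln(z₁/z₀).
ln(38.2/0.00065) = 10.9814, ln(3.34/0.00065) = 8.5445
V₂ = 12.4 × 10.9814/8.5445 = 12.4 × 1.2852 = 15.9364 m/s

15.9 m/s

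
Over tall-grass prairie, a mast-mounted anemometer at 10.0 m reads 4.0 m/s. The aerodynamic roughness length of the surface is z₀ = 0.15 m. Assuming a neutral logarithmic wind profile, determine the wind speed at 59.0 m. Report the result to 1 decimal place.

Log law: V(z) ∝ ln(z/z₀), so V₂/V₁ = ln(z₂/z₀) / ln(z₁/z₀).
ln(59.0/0.15) = 5.9747, ln(10.0/0.15) = 4.1997
V₂ = 4.0 × 5.9747/4.1997 = 4.0 × 1.4226 = 5.6905 m/s

5.7 m/s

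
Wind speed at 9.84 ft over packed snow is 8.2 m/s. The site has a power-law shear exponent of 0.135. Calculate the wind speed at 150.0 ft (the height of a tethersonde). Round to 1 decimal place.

11.8 m/s

Power-law profile: V₂ = V₁ · (z₂/z₁)^α
V₂ = 8.2 × (150.0/9.84)^0.135 = 8.2 × (15.2439)^0.135
    = 8.2 × 1.4445 = 11.8449 m/s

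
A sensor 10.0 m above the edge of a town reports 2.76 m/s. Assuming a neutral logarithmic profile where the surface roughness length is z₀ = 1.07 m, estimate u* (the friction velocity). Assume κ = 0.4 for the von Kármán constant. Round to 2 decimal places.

Log law: V(z) = (u*/κ) · ln(z/z₀) ⇒ u* = κ · V / ln(z/z₀)
u* = 0.4 × 2.76 / ln(10.0/1.07) = 0.4 × 2.76 / 2.2349
   = 1.1040 / 2.2349 = 0.4940 m/s

u* ≈ 0.49 m/s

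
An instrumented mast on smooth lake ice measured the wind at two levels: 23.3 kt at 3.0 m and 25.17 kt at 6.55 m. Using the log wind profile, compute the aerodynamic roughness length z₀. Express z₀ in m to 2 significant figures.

z₀ ≈ 0.00018 m

Log law: V(z) ∝ ln(z/z₀). With r = V₁/V₂ = 23.3/25.17 = 0.92571,
r · ln(z₂/z₀) = ln(z₁/z₀) ⇒ ln z₀ = (ln z₁ − r·ln z₂)/(1 − r)
ln z₀ = (1.09861 − 0.92571×1.87947) / 0.07429 = -8.6307
z₀ = exp(-8.6307) = 0.0001785 m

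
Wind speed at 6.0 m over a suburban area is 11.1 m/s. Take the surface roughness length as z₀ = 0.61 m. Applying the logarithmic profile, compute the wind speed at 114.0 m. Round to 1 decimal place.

Log law: V(z) ∝ ln(z/z₀), so V₂/V₁ = ln(z₂/z₀) / ln(z₁/z₀).
ln(114.0/0.61) = 5.2305, ln(6.0/0.61) = 2.2861
V₂ = 11.1 × 5.2305/2.2861 = 11.1 × 2.2880 = 25.3968 m/s

25.4 m/s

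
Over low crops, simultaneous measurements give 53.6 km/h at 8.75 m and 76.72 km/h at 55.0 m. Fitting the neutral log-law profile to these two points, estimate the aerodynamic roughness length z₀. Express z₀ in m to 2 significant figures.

z₀ ≈ 0.12 m

Log law: V(z) ∝ ln(z/z₀). With r = V₁/V₂ = 53.6/76.72 = 0.69864,
r · ln(z₂/z₀) = ln(z₁/z₀) ⇒ ln z₀ = (ln z₁ − r·ln z₂)/(1 − r)
ln z₀ = (2.16905 − 0.69864×4.00733) / 0.30136 = -2.0927
z₀ = exp(-2.0927) = 0.1234 m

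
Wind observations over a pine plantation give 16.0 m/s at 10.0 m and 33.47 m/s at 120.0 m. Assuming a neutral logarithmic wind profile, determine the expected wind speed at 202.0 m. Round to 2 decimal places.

37.13 m/s

Log law: V ∝ ln(z/z₀). From the pair, with r = V₁/V₂ = 0.47804,
ln z₀ = (ln z₁ − r·ln z₂)/(1 − r) = (2.3026 − 0.47804×4.7875)/0.52196 = 0.0268 → z₀ = 1.027 m
V₃ = V₁ · ln(z₃/z₀)/ln(z₁/z₀) = 16.0 × 5.2815/2.2758 = 37.1313 m/s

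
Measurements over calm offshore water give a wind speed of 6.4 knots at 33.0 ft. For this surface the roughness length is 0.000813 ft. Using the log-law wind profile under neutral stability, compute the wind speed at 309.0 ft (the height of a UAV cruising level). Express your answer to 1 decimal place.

7.7 knots

Log law: V(z) ∝ ln(z/z₀), so V₂/V₁ = ln(z₂/z₀) / ln(z₁/z₀).
ln(309.0/0.000813) = 12.8481, ln(33.0/0.000813) = 10.6113
V₂ = 6.4 × 12.8481/10.6113 = 6.4 × 1.2108 = 7.7491 knots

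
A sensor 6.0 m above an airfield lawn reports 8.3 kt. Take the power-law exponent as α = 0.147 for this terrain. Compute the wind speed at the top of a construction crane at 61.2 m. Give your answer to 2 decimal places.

Power-law profile: V₂ = V₁ · (z₂/z₁)^α
V₂ = 8.3 × (61.2/6.0)^0.147 = 8.3 × (10.2000)^0.147
    = 8.3 × 1.4069 = 11.6773 kt

11.68 kt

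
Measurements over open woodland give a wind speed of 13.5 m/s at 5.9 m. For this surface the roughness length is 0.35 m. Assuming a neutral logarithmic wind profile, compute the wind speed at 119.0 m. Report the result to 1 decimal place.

27.9 m/s

Log law: V(z) ∝ ln(z/z₀), so V₂/V₁ = ln(z₂/z₀) / ln(z₁/z₀).
ln(119.0/0.35) = 5.8289, ln(5.9/0.35) = 2.8248
V₂ = 13.5 × 5.8289/2.8248 = 13.5 × 2.0635 = 27.8574 m/s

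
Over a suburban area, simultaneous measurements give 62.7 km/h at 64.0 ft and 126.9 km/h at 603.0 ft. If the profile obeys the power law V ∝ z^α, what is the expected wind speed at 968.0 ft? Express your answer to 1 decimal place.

First find α: α = ln(V₂/V₁)/ln(z₂/z₁) = ln(126.9/62.7)/ln(603.0/64.0) = 0.70504/2.24303 = 0.3143
Extrapolate from 603.0 ft to 968.0 ft: V₃ = 126.9 × (968.0/603.0)^0.3143 = 126.9 × 1.1604 = 147.2561 km/h

147.3 km/h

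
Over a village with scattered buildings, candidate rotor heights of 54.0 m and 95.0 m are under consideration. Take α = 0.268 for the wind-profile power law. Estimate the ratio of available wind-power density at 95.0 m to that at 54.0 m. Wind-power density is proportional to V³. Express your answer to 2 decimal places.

1.57

Speed ratio: V_B/V_A = (z_B/z_A)^α = (95.0/54.0)^0.268 = (1.7593)^0.268 = 1.16345
Power-density ratio: P_B/P_A = (V_B/V_A)³ = (1.16345)³ = 1.57487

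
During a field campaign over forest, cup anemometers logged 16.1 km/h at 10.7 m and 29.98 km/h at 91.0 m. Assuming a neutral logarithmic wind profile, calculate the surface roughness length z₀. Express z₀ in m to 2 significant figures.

Log law: V(z) ∝ ln(z/z₀). With r = V₁/V₂ = 16.1/29.98 = 0.53702,
r · ln(z₂/z₀) = ln(z₁/z₀) ⇒ ln z₀ = (ln z₁ − r·ln z₂)/(1 − r)
ln z₀ = (2.37024 − 0.53702×4.51086) / 0.46298 = -0.1127
z₀ = exp(-0.1127) = 0.8934 m

z₀ ≈ 0.89 m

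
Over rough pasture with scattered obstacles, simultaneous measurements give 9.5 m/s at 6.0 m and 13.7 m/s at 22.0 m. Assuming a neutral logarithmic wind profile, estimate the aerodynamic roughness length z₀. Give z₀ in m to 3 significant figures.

Log law: V(z) ∝ ln(z/z₀). With r = V₁/V₂ = 9.5/13.7 = 0.69343,
r · ln(z₂/z₀) = ln(z₁/z₀) ⇒ ln z₀ = (ln z₁ − r·ln z₂)/(1 − r)
ln z₀ = (1.79176 − 0.69343×3.09104) / 0.30657 = -1.1471
z₀ = exp(-1.1471) = 0.3176 m

z₀ ≈ 0.318 m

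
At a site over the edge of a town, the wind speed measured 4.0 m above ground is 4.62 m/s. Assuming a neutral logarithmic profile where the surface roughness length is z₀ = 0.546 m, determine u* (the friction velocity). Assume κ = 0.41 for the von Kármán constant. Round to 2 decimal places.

u* ≈ 0.95 m/s

Log law: V(z) = (u*/κ) · ln(z/z₀) ⇒ u* = κ · V / ln(z/z₀)
u* = 0.41 × 4.62 / ln(4.0/0.546) = 0.41 × 4.62 / 1.9914
   = 1.8942 / 1.9914 = 0.9512 m/s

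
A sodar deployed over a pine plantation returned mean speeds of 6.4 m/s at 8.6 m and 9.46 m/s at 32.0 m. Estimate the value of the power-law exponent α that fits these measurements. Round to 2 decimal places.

Power law: V₂/V₁ = (z₂/z₁)^α ⇒ α = ln(V₂/V₁) / ln(z₂/z₁)
α = ln(9.46/6.4) / ln(32.0/8.6) = ln(1.4781) / ln(3.7209)
  = 0.39077 / 1.31397 = 0.29740

α ≈ 0.30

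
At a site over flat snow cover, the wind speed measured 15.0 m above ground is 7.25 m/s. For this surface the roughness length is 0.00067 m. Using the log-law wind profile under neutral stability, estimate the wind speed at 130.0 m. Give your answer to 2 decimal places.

Log law: V(z) ∝ ln(z/z₀), so V₂/V₁ = ln(z₂/z₀) / ln(z₁/z₀).
ln(130.0/0.00067) = 12.1758, ln(15.0/0.00067) = 10.0163
V₂ = 7.25 × 12.1758/10.0163 = 7.25 × 1.2156 = 8.8131 m/s

8.81 m/s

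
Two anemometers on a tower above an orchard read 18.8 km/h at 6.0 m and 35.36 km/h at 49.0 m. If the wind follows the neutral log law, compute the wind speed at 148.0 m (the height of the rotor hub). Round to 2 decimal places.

Log law: V ∝ ln(z/z₀). From the pair, with r = V₁/V₂ = 0.53167,
ln z₀ = (ln z₁ − r·ln z₂)/(1 − r) = (1.7918 − 0.53167×3.8918)/0.46833 = -0.5924 → z₀ = 0.5530 m
V₃ = V₁ · ln(z₃/z₀)/ln(z₁/z₀) = 18.8 × 5.5896/2.3841 = 44.0766 km/h

44.08 km/h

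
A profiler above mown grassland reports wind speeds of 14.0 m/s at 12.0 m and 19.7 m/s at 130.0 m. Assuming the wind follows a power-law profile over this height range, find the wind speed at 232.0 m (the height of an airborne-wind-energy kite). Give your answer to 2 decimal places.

First find α: α = ln(V₂/V₁)/ln(z₂/z₁) = ln(19.7/14.0)/ln(130.0/12.0) = 0.34156/2.38263 = 0.1434
Extrapolate from 130.0 m to 232.0 m: V₃ = 19.7 × (232.0/130.0)^0.1434 = 19.7 × 1.0866 = 21.4055 m/s

21.41 m/s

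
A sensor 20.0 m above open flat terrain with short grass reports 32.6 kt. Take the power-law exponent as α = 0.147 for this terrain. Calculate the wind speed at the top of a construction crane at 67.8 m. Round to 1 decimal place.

Power-law profile: V₂ = V₁ · (z₂/z₁)^α
V₂ = 32.6 × (67.8/20.0)^0.147 = 32.6 × (3.3900)^0.147
    = 32.6 × 1.1966 = 39.0083 kt

39.0 kt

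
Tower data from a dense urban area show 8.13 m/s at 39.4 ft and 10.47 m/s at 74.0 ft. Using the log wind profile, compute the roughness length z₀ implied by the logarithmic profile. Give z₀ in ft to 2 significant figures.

z₀ ≈ 4.4 ft

Log law: V(z) ∝ ln(z/z₀). With r = V₁/V₂ = 8.13/10.47 = 0.77650,
r · ln(z₂/z₀) = ln(z₁/z₀) ⇒ ln z₀ = (ln z₁ − r·ln z₂)/(1 − r)
ln z₀ = (3.67377 − 0.77650×4.30407) / 0.22350 = 1.4839
z₀ = exp(1.4839) = 4.410 ft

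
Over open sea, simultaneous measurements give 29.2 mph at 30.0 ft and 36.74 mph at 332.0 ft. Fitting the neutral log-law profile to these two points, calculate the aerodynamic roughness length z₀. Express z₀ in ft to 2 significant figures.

Log law: V(z) ∝ ln(z/z₀). With r = V₁/V₂ = 29.2/36.74 = 0.79477,
r · ln(z₂/z₀) = ln(z₁/z₀) ⇒ ln z₀ = (ln z₁ − r·ln z₂)/(1 − r)
ln z₀ = (3.40120 − 0.79477×5.80513) / 0.20523 = -5.9085
z₀ = exp(-5.9085) = 0.002716 ft

z₀ ≈ 0.0027 ft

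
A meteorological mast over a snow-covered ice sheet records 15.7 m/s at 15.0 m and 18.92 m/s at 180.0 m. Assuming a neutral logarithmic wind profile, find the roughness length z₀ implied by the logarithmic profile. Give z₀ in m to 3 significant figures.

Log law: V(z) ∝ ln(z/z₀). With r = V₁/V₂ = 15.7/18.92 = 0.82981,
r · ln(z₂/z₀) = ln(z₁/z₀) ⇒ ln z₀ = (ln z₁ − r·ln z₂)/(1 − r)
ln z₀ = (2.70805 − 0.82981×5.19296) / 0.17019 = -9.4078
z₀ = exp(-9.4078) = 0.00008208 m

z₀ ≈ 0.0000821 m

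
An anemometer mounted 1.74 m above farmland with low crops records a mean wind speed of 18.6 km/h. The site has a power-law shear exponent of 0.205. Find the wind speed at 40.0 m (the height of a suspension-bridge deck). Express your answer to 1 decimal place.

Power-law profile: V₂ = V₁ · (z₂/z₁)^α
V₂ = 18.6 × (40.0/1.74)^0.205 = 18.6 × (22.9885)^0.205
    = 18.6 × 1.9016 = 35.3690 km/h

35.4 km/h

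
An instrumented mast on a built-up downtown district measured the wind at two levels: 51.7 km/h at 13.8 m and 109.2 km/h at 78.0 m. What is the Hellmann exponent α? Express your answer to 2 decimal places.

α ≈ 0.43

Power law: V₂/V₁ = (z₂/z₁)^α ⇒ α = ln(V₂/V₁) / ln(z₂/z₁)
α = ln(109.2/51.7) / ln(78.0/13.8) = ln(2.1122) / ln(5.6522)
  = 0.74772 / 1.73204 = 0.43170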